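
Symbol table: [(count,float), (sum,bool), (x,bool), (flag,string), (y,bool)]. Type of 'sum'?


Lookup 'sum' → type bool


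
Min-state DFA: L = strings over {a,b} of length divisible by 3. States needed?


Track length mod 3: states 0..2, accept at 0
Minimal DFA: 3 states


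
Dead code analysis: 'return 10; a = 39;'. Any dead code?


statement follows a return and is unreachable
Dead: 'a = 39'


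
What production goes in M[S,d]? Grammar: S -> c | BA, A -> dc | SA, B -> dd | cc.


For [S, d]: 'd' ∈ FIRST(BA)
Entry: S -> BA


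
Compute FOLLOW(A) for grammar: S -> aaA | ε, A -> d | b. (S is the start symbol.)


$ ∈ FOLLOW(S). For each A -> αBβ: add FIRST(β)\{ε} to FOLLOW(B); if β nullable, add FOLLOW(A).
FOLLOW(A) = {$}


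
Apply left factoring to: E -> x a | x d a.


Common prefix: 'x'
Factored: E -> x E', E' -> a | d a


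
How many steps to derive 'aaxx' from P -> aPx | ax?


Derivation: P => aPx => aaxx
Steps: 2


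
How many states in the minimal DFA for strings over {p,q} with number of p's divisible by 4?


Track (count of p) mod 4: states 0..3, accept at 0
Minimal DFA: 4 states


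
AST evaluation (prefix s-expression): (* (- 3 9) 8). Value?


Evaluate inner: (- 3 9) = -6
Evaluate root: (* -6 8) = -48
Result: -48


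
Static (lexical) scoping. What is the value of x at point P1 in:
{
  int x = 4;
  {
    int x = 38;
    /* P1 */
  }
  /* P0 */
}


x declared in the same block as P1
x = 38


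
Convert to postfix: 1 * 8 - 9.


Left to right (same or higher precedence on left)
Postfix: 1 8 * 9 -


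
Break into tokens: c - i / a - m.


Scan left to right, longest-match per lexeme
Tokens: ID(c), OP(-), ID(i), OP(/), ID(a), OP(-), ID(m)


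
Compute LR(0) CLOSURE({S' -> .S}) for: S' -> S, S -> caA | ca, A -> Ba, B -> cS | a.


Start: S' -> .S
For each item with dot before a nonterminal B, add B -> .γ for every B-production
Closure: [S' -> .S, S -> .caA, S -> .ca]


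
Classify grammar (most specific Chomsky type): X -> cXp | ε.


Single nonterminal LHS, but c^n p^n is not regular
Classification: Type 2 (Context-Free)


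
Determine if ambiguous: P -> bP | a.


right-linear, alternatives start with distinct terminals 'b' vs 'a': unique leftmost derivation
Unambiguous


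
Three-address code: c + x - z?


Break into single-operator statements:
t1 = c + x
t2 = t1 - z


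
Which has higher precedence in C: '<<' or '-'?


'-' is additive (level 9); '<<' is shift (level 8)
Higher level binds tighter
'-' has higher precedence than '<<'


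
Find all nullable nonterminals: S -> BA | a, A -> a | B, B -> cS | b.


A nonterminal is nullable iff some alternative derives ε (directly, or every symbol in it is nullable)
Nullable: {}


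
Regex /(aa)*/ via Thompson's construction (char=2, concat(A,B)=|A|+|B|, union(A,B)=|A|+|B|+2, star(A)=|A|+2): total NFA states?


Syntax tree has 2 char leaf(s), 0 union(s), 1 star(s)
chars contribute 2×2 = 4; each union adds +2; each star adds +2
Total: 4 + 0 + 2 = 6 states


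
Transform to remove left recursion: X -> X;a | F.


Left-recursive alternatives: X;a; non-recursive: F
Introduce X': X -> FX', X' -> ;aX' | ε


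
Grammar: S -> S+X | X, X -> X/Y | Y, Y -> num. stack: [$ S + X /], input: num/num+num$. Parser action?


no handle; shift 'num'
Action: shift


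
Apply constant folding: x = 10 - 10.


10 - 10 = 0 at compile time
Optimized: x = 0


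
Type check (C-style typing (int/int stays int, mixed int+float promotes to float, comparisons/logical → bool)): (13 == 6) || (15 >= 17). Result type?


Operand types: bool || bool
Rule: logical operators take bool operands and yield bool
Result type: bool


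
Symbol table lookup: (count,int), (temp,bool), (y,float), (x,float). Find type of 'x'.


Lookup 'x' → type float


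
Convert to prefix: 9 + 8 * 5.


'*' binds tighter: tree is (+ 9 (* 8 5))
Prefix: + 9 * 8 5


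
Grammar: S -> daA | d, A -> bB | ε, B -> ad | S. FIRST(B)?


Per alternative of B: FIRST(ad) = {a}; FIRST(S) = {d}
FIRST(B) = {a, d}


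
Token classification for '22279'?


Pattern: digits only
Type: INTEGER_LITERAL


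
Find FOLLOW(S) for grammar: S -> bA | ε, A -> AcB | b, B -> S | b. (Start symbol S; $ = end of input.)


$ ∈ FOLLOW(S). For each A -> αBβ: add FIRST(β)\{ε} to FOLLOW(B); if β nullable, add FOLLOW(A).
FOLLOW(S) = {$, c}


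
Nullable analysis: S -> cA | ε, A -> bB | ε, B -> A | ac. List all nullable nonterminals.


A nonterminal is nullable iff some alternative derives ε (directly, or every symbol in it is nullable)
Nullable: {A, B, S}


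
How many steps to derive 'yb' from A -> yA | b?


Derivation: A => yA => yb
Steps: 2


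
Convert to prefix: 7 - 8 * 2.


'*' binds tighter: tree is (- 7 (* 8 2))
Prefix: - 7 * 8 2


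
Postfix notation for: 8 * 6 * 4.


Left to right (same or higher precedence on left)
Postfix: 8 6 * 4 *


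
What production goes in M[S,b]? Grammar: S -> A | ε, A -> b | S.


For [S, b]: 'b' ∈ FIRST(A)
Entry: S -> A


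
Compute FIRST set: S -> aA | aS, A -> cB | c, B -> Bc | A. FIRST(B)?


Per alternative of B: FIRST(Bc) = {c}; FIRST(A) = {c}
FIRST(B) = {c}


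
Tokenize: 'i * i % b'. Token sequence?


Scan left to right, longest-match per lexeme
Tokens: ID(i), OP(*), ID(i), OP(%), ID(b)


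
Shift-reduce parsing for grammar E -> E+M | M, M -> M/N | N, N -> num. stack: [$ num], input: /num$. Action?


'num' on top is the handle for N -> num
Action: reduce (N -> num)


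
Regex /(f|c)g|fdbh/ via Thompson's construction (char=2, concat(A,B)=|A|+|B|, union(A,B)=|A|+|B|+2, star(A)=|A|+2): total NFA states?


Syntax tree has 7 char leaf(s), 2 union(s), 0 star(s)
chars contribute 7×2 = 14; each union adds +2; each star adds +2
Total: 14 + 4 + 0 = 18 states


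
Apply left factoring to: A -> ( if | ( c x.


Common prefix: '('
Factored: A -> ( A', A' -> if | c x


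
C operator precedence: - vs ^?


'-' is additive (level 9); '^' is bitwise XOR (level 4)
Higher level binds tighter
'-' has higher precedence than '^'


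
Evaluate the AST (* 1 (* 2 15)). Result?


Evaluate inner: (* 2 15) = 30
Evaluate root: (* 1 30) = 30
Result: 30


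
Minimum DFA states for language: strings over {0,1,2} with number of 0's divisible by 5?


Track (count of 0) mod 5: states 0..4, accept at 0
Minimal DFA: 5 states


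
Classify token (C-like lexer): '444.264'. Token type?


Pattern: digits with a decimal point
Type: FLOAT_LITERAL


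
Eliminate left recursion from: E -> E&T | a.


Left-recursive alternatives: E&T; non-recursive: a
Introduce E': E -> aE', E' -> &TE' | ε


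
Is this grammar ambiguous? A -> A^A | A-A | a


'a^a-a' has two parse trees (no precedence encoded between ^ and -)
Ambiguous


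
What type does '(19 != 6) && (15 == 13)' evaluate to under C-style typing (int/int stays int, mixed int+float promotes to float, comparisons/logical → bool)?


Operand types: bool && bool
Rule: logical operators take bool operands and yield bool
Result type: bool


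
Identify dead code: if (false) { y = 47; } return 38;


condition is constant false, so the whole block is unreachable
Dead: 'if (false) { y = 47; }'


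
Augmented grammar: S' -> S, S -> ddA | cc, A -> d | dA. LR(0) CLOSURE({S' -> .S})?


Start: S' -> .S
For each item with dot before a nonterminal B, add B -> .γ for every B-production
Closure: [S' -> .S, S -> .ddA, S -> .cc]


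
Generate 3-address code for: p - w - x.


Break into single-operator statements:
t1 = p - w
t2 = t1 - x


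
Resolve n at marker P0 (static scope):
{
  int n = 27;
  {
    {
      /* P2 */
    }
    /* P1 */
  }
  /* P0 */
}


n declared in the same block as P0
n = 27


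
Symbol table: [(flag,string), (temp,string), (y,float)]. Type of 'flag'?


Lookup 'flag' → type string


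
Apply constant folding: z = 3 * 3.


3 * 3 = 9 at compile time
Optimized: z = 9


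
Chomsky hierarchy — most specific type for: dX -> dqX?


LHS has context (more than one symbol) and |LHS| ≤ |RHS|
Classification: Type 1 (Context-Sensitive)


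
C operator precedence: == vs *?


'*' is multiplicative (level 10); '==' is equality (level 6)
Higher level binds tighter
'*' has higher precedence than '=='


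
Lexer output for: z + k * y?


Scan left to right, longest-match per lexeme
Tokens: ID(z), OP(+), ID(k), OP(*), ID(y)


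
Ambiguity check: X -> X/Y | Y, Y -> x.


precedence layered via separate nonterminal Y: deterministic
Unambiguous


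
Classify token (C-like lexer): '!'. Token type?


Pattern: operator symbol
Type: OPERATOR


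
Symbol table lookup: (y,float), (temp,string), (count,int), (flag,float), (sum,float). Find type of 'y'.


Lookup 'y' → type float


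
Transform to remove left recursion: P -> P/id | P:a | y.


Left-recursive alternatives: P/id, P:a; non-recursive: y
Introduce P': P -> yP', P' -> /idP' | :aP' | ε


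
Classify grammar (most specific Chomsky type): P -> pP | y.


Right-linear: every RHS is a terminal or a terminal followed by one nonterminal
Classification: Type 3 (Regular)


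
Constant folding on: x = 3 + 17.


3 + 17 = 20 at compile time
Optimized: x = 20


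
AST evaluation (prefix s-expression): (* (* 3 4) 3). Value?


Evaluate inner: (* 3 4) = 12
Evaluate root: (* 12 3) = 36
Result: 36


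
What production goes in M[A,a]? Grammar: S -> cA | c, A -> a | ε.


For [A, a]: 'a' ∈ FIRST(a)
Entry: A -> a


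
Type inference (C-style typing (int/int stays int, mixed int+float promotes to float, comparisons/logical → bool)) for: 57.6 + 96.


Operand types: float + int
Rule: mixed int/float promotes to float; int/int stays int
Result type: float


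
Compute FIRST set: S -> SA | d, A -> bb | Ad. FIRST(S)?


Per alternative of S: FIRST(SA) = {d}; FIRST(d) = {d}
FIRST(S) = {d}


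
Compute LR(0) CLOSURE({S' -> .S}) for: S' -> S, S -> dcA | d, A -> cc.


Start: S' -> .S
For each item with dot before a nonterminal B, add B -> .γ for every B-production
Closure: [S' -> .S, S -> .dcA, S -> .d]


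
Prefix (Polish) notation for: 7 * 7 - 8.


left-to-right (same/higher precedence on left): tree is (- (* 7 7) 8)
Prefix: - * 7 7 8


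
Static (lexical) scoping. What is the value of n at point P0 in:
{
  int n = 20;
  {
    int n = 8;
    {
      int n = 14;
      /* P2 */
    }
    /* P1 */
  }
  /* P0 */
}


n declared in the same block as P0
n = 20


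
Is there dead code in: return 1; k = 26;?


statement follows a return and is unreachable
Dead: 'k = 26'


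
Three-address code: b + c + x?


Break into single-operator statements:
t1 = b + c
t2 = t1 + x


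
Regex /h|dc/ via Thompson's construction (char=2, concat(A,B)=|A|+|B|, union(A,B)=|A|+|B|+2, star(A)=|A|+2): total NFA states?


Syntax tree has 3 char leaf(s), 1 union(s), 0 star(s)
chars contribute 3×2 = 6; each union adds +2; each star adds +2
Total: 6 + 2 + 0 = 8 states


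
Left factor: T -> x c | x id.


Common prefix: 'x'
Factored: T -> x T', T' -> c | id


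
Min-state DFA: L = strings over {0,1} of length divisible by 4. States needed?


Track length mod 4: states 0..3, accept at 0
Minimal DFA: 4 states


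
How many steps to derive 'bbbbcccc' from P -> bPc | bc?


Derivation: P => bPc => bbPcc => bbbPccc => bbbbcccc
Steps: 4


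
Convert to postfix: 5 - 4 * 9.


* has higher precedence, evaluate 4*9 first
Postfix: 5 4 9 * -


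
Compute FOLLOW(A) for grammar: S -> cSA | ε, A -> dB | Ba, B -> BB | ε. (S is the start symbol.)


$ ∈ FOLLOW(S). For each A -> αBβ: add FIRST(β)\{ε} to FOLLOW(B); if β nullable, add FOLLOW(A).
FOLLOW(A) = {$, a, d}


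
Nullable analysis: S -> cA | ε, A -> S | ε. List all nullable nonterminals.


A nonterminal is nullable iff some alternative derives ε (directly, or every symbol in it is nullable)
Nullable: {A, S}


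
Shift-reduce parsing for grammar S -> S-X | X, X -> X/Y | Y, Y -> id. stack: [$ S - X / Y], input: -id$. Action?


handle 'X/Y' on top
Action: reduce (X -> X/Y)


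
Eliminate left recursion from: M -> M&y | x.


Left-recursive alternatives: M&y; non-recursive: x
Introduce M': M -> xM', M' -> &yM' | ε


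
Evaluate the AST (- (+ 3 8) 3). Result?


Evaluate inner: (+ 3 8) = 11
Evaluate root: (- 11 3) = 8
Result: 8


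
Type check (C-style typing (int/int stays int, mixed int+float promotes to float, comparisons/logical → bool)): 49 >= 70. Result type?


Operand types: int >= int
Rule: comparison yields bool
Result type: bool


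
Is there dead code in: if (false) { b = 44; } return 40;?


condition is constant false, so the whole block is unreachable
Dead: 'if (false) { b = 44; }'


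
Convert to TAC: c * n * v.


Break into single-operator statements:
t1 = c * n
t2 = t1 * v


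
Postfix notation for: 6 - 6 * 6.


* has higher precedence, evaluate 6*6 first
Postfix: 6 6 6 * -


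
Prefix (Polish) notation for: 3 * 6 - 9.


left-to-right (same/higher precedence on left): tree is (- (* 3 6) 9)
Prefix: - * 3 6 9


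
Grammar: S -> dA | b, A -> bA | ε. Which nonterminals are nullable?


A nonterminal is nullable iff some alternative derives ε (directly, or every symbol in it is nullable)
Nullable: {A}


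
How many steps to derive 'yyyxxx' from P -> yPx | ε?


Derivation: P => yPx => yyPxx => yyyPxxx => yyyxxx
Steps: 4


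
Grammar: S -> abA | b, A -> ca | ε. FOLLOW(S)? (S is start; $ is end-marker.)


$ ∈ FOLLOW(S). For each A -> αBβ: add FIRST(β)\{ε} to FOLLOW(B); if β nullable, add FOLLOW(A).
FOLLOW(S) = {$}


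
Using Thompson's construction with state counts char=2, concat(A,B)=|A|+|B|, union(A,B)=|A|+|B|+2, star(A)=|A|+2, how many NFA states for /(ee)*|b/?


Syntax tree has 3 char leaf(s), 1 union(s), 1 star(s)
chars contribute 3×2 = 6; each union adds +2; each star adds +2
Total: 6 + 2 + 2 = 10 states


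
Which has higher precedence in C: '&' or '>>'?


'>>' is shift (level 8); '&' is bitwise AND (level 5)
Higher level binds tighter
'>>' has higher precedence than '&'


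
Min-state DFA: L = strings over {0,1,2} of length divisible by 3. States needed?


Track length mod 3: states 0..2, accept at 0
Minimal DFA: 3 states


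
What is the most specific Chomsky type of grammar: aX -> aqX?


LHS has context (more than one symbol) and |LHS| ≤ |RHS|
Classification: Type 1 (Context-Sensitive)


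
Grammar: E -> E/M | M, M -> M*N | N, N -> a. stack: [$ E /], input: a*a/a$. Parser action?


no handle ('E/' is not any RHS); shift 'a'
Action: shift


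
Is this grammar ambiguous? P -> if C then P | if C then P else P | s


dangling else: 'if C then if C then s else s' parses two ways
Ambiguous


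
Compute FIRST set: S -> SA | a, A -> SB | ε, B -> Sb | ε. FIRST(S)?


Per alternative of S: FIRST(SA) = {a}; FIRST(a) = {a}
FIRST(S) = {a}


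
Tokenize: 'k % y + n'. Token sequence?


Scan left to right, longest-match per lexeme
Tokens: ID(k), OP(%), ID(y), OP(+), ID(n)


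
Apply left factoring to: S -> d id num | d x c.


Common prefix: 'd'
Factored: S -> d S', S' -> id num | x c


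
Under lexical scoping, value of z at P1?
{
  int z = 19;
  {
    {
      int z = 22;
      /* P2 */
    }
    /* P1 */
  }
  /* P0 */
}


P1's block does not declare z; resolves to the enclosing declaration at depth 0
z = 19


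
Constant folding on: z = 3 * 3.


3 * 3 = 9 at compile time
Optimized: z = 9


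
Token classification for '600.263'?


Pattern: digits with a decimal point
Type: FLOAT_LITERAL


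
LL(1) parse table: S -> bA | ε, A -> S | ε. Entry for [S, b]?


For [S, b]: 'b' ∈ FIRST(bA)
Entry: S -> bA


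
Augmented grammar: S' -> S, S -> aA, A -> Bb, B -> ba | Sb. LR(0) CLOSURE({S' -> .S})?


Start: S' -> .S
For each item with dot before a nonterminal B, add B -> .γ for every B-production
Closure: [S' -> .S, S -> .aA]


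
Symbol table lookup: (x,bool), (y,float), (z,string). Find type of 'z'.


Lookup 'z' → type string


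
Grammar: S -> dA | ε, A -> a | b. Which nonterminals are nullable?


A nonterminal is nullable iff some alternative derives ε (directly, or every symbol in it is nullable)
Nullable: {S}


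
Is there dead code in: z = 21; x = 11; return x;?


z is assigned but never read
Dead: 'z = 21'


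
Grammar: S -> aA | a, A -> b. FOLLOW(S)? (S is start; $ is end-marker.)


$ ∈ FOLLOW(S). For each A -> αBβ: add FIRST(β)\{ε} to FOLLOW(B); if β nullable, add FOLLOW(A).
FOLLOW(S) = {$}


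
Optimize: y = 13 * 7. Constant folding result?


13 * 7 = 91 at compile time
Optimized: y = 91


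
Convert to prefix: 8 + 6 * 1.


'*' binds tighter: tree is (+ 8 (* 6 1))
Prefix: + 8 * 6 1


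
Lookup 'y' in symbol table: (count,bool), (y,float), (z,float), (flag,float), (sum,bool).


Lookup 'y' → type float


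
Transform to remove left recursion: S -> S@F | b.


Left-recursive alternatives: S@F; non-recursive: b
Introduce S': S -> bS', S' -> @FS' | ε


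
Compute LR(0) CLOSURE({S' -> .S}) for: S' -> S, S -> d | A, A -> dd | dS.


Start: S' -> .S
For each item with dot before a nonterminal B, add B -> .γ for every B-production
Closure: [S' -> .S, S -> .d, S -> .A, A -> .dd, A -> .dS]


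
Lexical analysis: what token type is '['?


Pattern: delimiter/punctuation
Type: PUNCTUATION


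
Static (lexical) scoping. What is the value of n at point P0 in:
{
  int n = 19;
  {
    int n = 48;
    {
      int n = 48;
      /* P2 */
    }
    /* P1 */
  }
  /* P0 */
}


n declared in the same block as P0
n = 19


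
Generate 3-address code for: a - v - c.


Break into single-operator statements:
t1 = a - v
t2 = t1 - c


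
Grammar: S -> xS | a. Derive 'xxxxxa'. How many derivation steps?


Derivation: S => xS => xxS => xxxS => xxxxS => xxxxxS => xxxxxa
Steps: 6


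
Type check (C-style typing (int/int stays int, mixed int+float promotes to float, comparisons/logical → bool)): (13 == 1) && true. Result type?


Operand types: bool && bool
Rule: logical operators take bool operands and yield bool
Result type: bool


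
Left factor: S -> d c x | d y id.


Common prefix: 'd'
Factored: S -> d S', S' -> c x | y id


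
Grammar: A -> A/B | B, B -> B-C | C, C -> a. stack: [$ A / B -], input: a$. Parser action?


no handle; shift 'a'
Action: shift


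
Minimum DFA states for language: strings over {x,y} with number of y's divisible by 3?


Track (count of y) mod 3: states 0..2, accept at 0
Minimal DFA: 3 states


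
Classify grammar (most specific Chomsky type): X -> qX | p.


Right-linear: every RHS is a terminal or a terminal followed by one nonterminal
Classification: Type 3 (Regular)


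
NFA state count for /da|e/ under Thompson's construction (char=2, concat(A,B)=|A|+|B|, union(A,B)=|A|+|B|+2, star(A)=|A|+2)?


Syntax tree has 3 char leaf(s), 1 union(s), 0 star(s)
chars contribute 3×2 = 6; each union adds +2; each star adds +2
Total: 6 + 2 + 0 = 8 states


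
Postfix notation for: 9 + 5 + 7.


Left to right (same or higher precedence on left)
Postfix: 9 5 + 7 +


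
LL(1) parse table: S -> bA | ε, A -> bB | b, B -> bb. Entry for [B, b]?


For [B, b]: 'b' ∈ FIRST(bb)
Entry: B -> bb


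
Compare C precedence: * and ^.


'*' is multiplicative (level 10); '^' is bitwise XOR (level 4)
Higher level binds tighter
'*' has higher precedence than '^'


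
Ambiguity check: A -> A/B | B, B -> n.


precedence layered via separate nonterminal B: deterministic
Unambiguous


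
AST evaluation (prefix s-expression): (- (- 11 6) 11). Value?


Evaluate inner: (- 11 6) = 5
Evaluate root: (- 5 11) = -6
Result: -6


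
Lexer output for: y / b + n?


Scan left to right, longest-match per lexeme
Tokens: ID(y), OP(/), ID(b), OP(+), ID(n)


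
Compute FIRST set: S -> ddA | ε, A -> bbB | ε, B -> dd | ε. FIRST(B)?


Per alternative of B: FIRST(dd) = {d}; FIRST(ε) = {ε}
FIRST(B) = {d, ε}


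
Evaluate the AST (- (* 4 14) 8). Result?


Evaluate inner: (* 4 14) = 56
Evaluate root: (- 56 8) = 48
Result: 48


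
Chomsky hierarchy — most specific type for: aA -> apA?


LHS has context (more than one symbol) and |LHS| ≤ |RHS|
Classification: Type 1 (Context-Sensitive)


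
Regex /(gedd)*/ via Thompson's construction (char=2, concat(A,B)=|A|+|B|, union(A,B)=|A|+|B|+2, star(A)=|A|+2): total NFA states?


Syntax tree has 4 char leaf(s), 0 union(s), 1 star(s)
chars contribute 4×2 = 8; each union adds +2; each star adds +2
Total: 8 + 0 + 2 = 10 states


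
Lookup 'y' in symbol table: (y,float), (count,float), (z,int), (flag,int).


Lookup 'y' → type float


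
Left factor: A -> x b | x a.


Common prefix: 'x'
Factored: A -> x A', A' -> b | a


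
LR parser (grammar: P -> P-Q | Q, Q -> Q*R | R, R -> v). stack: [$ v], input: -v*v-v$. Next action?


'v' on top is the handle for R -> v
Action: reduce (R -> v)


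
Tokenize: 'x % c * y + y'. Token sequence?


Scan left to right, longest-match per lexeme
Tokens: ID(x), OP(%), ID(c), OP(*), ID(y), OP(+), ID(y)


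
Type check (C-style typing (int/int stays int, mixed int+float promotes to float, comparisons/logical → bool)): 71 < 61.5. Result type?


Operand types: int < float
Rule: comparison yields bool
Result type: bool


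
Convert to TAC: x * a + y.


Break into single-operator statements:
t1 = x * a
t2 = t1 + y


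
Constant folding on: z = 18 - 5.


18 - 5 = 13 at compile time
Optimized: z = 13


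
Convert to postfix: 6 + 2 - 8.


Left to right (same or higher precedence on left)
Postfix: 6 2 + 8 -


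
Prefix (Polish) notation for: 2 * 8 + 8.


left-to-right (same/higher precedence on left): tree is (+ (* 2 8) 8)
Prefix: + * 2 8 8


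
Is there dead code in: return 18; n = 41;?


statement follows a return and is unreachable
Dead: 'n = 41'


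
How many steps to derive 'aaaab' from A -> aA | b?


Derivation: A => aA => aaA => aaaA => aaaaA => aaaab
Steps: 5


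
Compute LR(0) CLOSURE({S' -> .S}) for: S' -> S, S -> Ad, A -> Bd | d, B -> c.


Start: S' -> .S
For each item with dot before a nonterminal B, add B -> .γ for every B-production
Closure: [S' -> .S, S -> .Ad, A -> .Bd, A -> .d, B -> .c]


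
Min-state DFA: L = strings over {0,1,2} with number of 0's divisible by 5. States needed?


Track (count of 0) mod 5: states 0..4, accept at 0
Minimal DFA: 5 states


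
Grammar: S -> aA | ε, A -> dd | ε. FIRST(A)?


Per alternative of A: FIRST(dd) = {d}; FIRST(ε) = {ε}
FIRST(A) = {d, ε}


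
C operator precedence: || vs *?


'*' is multiplicative (level 10); '||' is logical OR (level 1)
Higher level binds tighter
'*' has higher precedence than '||'


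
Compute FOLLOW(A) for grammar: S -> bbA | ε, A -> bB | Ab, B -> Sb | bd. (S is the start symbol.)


$ ∈ FOLLOW(S). For each A -> αBβ: add FIRST(β)\{ε} to FOLLOW(B); if β nullable, add FOLLOW(A).
FOLLOW(A) = {$, b}


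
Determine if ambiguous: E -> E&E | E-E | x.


'x&x-x' has two parse trees (no precedence encoded between & and -)
Ambiguous


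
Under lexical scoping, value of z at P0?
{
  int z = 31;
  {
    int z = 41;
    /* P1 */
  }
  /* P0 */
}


z declared in the same block as P0
z = 31


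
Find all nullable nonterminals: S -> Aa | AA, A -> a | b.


A nonterminal is nullable iff some alternative derives ε (directly, or every symbol in it is nullable)
Nullable: {}


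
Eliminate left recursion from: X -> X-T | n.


Left-recursive alternatives: X-T; non-recursive: n
Introduce X': X -> nX', X' -> -TX' | ε


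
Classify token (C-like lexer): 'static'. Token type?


Pattern: reserved word
Type: KEYWORD


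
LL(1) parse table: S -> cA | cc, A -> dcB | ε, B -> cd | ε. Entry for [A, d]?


For [A, d]: 'd' ∈ FIRST(dcB)
Entry: A -> dcB


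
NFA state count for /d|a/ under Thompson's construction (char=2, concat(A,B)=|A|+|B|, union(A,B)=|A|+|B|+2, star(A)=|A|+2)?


Syntax tree has 2 char leaf(s), 1 union(s), 0 star(s)
chars contribute 2×2 = 4; each union adds +2; each star adds +2
Total: 4 + 2 + 0 = 6 states


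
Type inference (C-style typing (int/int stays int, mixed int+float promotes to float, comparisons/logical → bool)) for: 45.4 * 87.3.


Operand types: float * float
Rule: mixed int/float promotes to float; int/int stays int
Result type: float


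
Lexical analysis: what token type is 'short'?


Pattern: reserved word
Type: KEYWORD


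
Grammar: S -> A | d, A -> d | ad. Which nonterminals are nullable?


A nonterminal is nullable iff some alternative derives ε (directly, or every symbol in it is nullable)
Nullable: {}


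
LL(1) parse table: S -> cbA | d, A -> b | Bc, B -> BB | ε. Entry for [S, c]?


For [S, c]: 'c' ∈ FIRST(cbA)
Entry: S -> cbA


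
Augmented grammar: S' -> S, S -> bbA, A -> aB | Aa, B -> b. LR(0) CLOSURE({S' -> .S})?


Start: S' -> .S
For each item with dot before a nonterminal B, add B -> .γ for every B-production
Closure: [S' -> .S, S -> .bbA]


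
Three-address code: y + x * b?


Break into single-operator statements:
t1 = x * b
t2 = y + t1


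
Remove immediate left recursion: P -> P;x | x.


Left-recursive alternatives: P;x; non-recursive: x
Introduce P': P -> xP', P' -> ;xP' | ε


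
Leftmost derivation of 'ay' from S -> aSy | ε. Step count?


Derivation: S => aSy => ay
Steps: 2


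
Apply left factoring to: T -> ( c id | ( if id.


Common prefix: '('
Factored: T -> ( T', T' -> c id | if id


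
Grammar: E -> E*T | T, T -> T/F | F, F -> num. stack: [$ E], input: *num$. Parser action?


shift '*' to continue E -> E*T
Action: shift


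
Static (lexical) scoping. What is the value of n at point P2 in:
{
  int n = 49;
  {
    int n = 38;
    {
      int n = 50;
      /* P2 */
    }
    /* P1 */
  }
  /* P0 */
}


n declared in the same block as P2
n = 50


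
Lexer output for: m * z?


Scan left to right, longest-match per lexeme
Tokens: ID(m), OP(*), ID(z)


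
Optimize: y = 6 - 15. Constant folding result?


6 - 15 = -9 at compile time
Optimized: y = -9


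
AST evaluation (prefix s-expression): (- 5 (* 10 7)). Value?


Evaluate inner: (* 10 7) = 70
Evaluate root: (- 5 70) = -65
Result: -65


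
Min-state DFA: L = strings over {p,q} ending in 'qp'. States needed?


Track the longest suffix of input matching a prefix of 'qp': 3 classes (prefixes of length 0..2)
Minimal DFA: 3 states


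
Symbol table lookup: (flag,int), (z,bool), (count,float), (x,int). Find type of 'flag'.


Lookup 'flag' → type int


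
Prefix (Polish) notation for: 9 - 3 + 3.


left-to-right (same/higher precedence on left): tree is (+ (- 9 3) 3)
Prefix: + - 9 3 3


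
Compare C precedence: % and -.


'%' is multiplicative (level 10); '-' is additive (level 9)
Higher level binds tighter
'%' has higher precedence than '-'


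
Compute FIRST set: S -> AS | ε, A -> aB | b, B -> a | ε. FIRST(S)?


Per alternative of S: FIRST(AS) = {a, b}; FIRST(ε) = {ε}
FIRST(S) = {a, b, ε}


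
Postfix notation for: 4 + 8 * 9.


* has higher precedence, evaluate 8*9 first
Postfix: 4 8 9 * +


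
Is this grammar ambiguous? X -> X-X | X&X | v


'v-v&v' has two parse trees (no precedence encoded between - and &)
Ambiguous


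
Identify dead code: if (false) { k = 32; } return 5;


condition is constant false, so the whole block is unreachable
Dead: 'if (false) { k = 32; }'


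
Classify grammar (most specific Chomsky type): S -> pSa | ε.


Single nonterminal LHS, but p^n a^n is not regular
Classification: Type 2 (Context-Free)


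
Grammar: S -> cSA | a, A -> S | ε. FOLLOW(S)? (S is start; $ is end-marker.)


$ ∈ FOLLOW(S). For each A -> αBβ: add FIRST(β)\{ε} to FOLLOW(B); if β nullable, add FOLLOW(A).
FOLLOW(S) = {$, a, c}


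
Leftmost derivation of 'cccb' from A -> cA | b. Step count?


Derivation: A => cA => ccA => cccA => cccb
Steps: 4


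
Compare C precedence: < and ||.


'<' is relational (level 7); '||' is logical OR (level 1)
Higher level binds tighter
'<' has higher precedence than '||'


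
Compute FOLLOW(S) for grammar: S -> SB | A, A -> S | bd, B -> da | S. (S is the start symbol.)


$ ∈ FOLLOW(S). For each A -> αBβ: add FIRST(β)\{ε} to FOLLOW(B); if β nullable, add FOLLOW(A).
FOLLOW(S) = {$, b, d}


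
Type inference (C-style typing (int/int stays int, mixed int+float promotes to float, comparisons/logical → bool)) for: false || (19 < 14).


Operand types: bool || bool
Rule: logical operators take bool operands and yield bool
Result type: bool


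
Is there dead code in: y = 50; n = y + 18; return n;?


y is read by n's definition; n is returned
No dead code


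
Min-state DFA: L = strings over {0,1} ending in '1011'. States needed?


Track the longest suffix of input matching a prefix of '1011': 5 classes (prefixes of length 0..4)
Minimal DFA: 5 states


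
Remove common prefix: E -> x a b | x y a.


Common prefix: 'x'
Factored: E -> x E', E' -> a b | y a


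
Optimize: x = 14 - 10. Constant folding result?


14 - 10 = 4 at compile time
Optimized: x = 4


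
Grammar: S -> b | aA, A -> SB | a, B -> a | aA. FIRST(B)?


Per alternative of B: FIRST(a) = {a}; FIRST(aA) = {a}
FIRST(B) = {a}


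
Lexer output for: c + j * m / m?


Scan left to right, longest-match per lexeme
Tokens: ID(c), OP(+), ID(j), OP(*), ID(m), OP(/), ID(m)


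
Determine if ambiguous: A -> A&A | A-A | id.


'id&id-id' has two parse trees (no precedence encoded between & and -)
Ambiguous


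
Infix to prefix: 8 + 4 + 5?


left-to-right (same/higher precedence on left): tree is (+ (+ 8 4) 5)
Prefix: + + 8 4 5


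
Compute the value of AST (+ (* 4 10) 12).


Evaluate inner: (* 4 10) = 40
Evaluate root: (+ 40 12) = 52
Result: 52


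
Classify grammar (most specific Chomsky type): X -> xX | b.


Right-linear: every RHS is a terminal or a terminal followed by one nonterminal
Classification: Type 3 (Regular)


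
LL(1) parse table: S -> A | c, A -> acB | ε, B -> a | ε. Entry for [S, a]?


For [S, a]: 'a' ∈ FIRST(A)
Entry: S -> A


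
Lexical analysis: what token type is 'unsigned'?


Pattern: reserved word
Type: KEYWORD


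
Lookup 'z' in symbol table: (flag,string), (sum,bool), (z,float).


Lookup 'z' → type float


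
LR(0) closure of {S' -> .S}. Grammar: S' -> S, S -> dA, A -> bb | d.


Start: S' -> .S
For each item with dot before a nonterminal B, add B -> .γ for every B-production
Closure: [S' -> .S, S -> .dA]


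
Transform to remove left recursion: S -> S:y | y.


Left-recursive alternatives: S:y; non-recursive: y
Introduce S': S -> yS', S' -> :yS' | ε


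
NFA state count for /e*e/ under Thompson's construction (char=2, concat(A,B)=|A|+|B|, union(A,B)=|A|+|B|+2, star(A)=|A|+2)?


Syntax tree has 2 char leaf(s), 0 union(s), 1 star(s)
chars contribute 2×2 = 4; each union adds +2; each star adds +2
Total: 4 + 0 + 2 = 6 states


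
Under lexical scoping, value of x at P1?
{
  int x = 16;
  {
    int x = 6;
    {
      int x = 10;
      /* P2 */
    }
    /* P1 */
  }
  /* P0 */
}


x declared in the same block as P1
x = 6


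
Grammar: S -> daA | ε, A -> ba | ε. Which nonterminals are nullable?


A nonterminal is nullable iff some alternative derives ε (directly, or every symbol in it is nullable)
Nullable: {A, S}


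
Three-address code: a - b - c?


Break into single-operator statements:
t1 = a - b
t2 = t1 - c


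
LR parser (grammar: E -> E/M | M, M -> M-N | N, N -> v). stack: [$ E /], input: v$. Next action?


no handle ('E/' is not any RHS); shift 'v'
Action: shift


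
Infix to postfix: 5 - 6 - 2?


Left to right (same or higher precedence on left)
Postfix: 5 6 - 2 -


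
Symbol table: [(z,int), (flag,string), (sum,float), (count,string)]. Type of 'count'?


Lookup 'count' → type string


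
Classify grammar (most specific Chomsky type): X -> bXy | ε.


Single nonterminal LHS, but b^n y^n is not regular
Classification: Type 2 (Context-Free)


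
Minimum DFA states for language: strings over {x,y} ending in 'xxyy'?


Track the longest suffix of input matching a prefix of 'xxyy': 5 classes (prefixes of length 0..4)
Minimal DFA: 5 states


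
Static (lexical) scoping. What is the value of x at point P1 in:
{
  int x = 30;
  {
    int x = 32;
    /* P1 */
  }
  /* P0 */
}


x declared in the same block as P1
x = 32


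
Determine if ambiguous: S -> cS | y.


right-linear, alternatives start with distinct terminals 'c' vs 'y': unique leftmost derivation
Unambiguous


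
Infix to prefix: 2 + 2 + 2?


left-to-right (same/higher precedence on left): tree is (+ (+ 2 2) 2)
Prefix: + + 2 2 2


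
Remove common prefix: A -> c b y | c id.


Common prefix: 'c'
Factored: A -> c A', A' -> b y | id


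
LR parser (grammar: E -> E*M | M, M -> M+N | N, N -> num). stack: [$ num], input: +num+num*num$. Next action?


'num' on top is the handle for N -> num
Action: reduce (N -> num)


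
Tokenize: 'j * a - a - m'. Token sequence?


Scan left to right, longest-match per lexeme
Tokens: ID(j), OP(*), ID(a), OP(-), ID(a), OP(-), ID(m)


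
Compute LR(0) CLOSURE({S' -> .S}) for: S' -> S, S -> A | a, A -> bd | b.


Start: S' -> .S
For each item with dot before a nonterminal B, add B -> .γ for every B-production
Closure: [S' -> .S, S -> .A, S -> .a, A -> .bd, A -> .b]


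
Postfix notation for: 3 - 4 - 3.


Left to right (same or higher precedence on left)
Postfix: 3 4 - 3 -


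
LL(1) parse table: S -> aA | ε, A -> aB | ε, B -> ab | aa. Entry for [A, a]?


For [A, a]: 'a' ∈ FIRST(aB)
Entry: A -> aB


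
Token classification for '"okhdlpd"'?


Pattern: double-quoted sequence
Type: STRING_LITERAL


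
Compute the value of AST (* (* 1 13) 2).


Evaluate inner: (* 1 13) = 13
Evaluate root: (* 13 2) = 26
Result: 26


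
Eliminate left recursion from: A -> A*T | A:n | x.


Left-recursive alternatives: A*T, A:n; non-recursive: x
Introduce A': A -> xA', A' -> *TA' | :nA' | ε


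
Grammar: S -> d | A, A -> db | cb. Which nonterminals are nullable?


A nonterminal is nullable iff some alternative derives ε (directly, or every symbol in it is nullable)
Nullable: {}


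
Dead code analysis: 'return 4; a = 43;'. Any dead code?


statement follows a return and is unreachable
Dead: 'a = 43'


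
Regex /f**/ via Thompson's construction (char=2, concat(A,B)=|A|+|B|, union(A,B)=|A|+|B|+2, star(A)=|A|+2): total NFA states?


Syntax tree has 1 char leaf(s), 0 union(s), 2 star(s)
chars contribute 1×2 = 2; each union adds +2; each star adds +2
Total: 2 + 0 + 4 = 6 states


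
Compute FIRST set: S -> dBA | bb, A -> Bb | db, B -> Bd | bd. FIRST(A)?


Per alternative of A: FIRST(Bb) = {b}; FIRST(db) = {d}
FIRST(A) = {b, d}


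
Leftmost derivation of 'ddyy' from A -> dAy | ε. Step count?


Derivation: A => dAy => ddAyy => ddyy
Steps: 3


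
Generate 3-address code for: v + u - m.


Break into single-operator statements:
t1 = v + u
t2 = t1 - m


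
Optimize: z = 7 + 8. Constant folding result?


7 + 8 = 15 at compile time
Optimized: z = 15


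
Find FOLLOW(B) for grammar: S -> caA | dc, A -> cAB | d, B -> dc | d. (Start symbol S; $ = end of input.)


$ ∈ FOLLOW(S). For each A -> αBβ: add FIRST(β)\{ε} to FOLLOW(B); if β nullable, add FOLLOW(A).
FOLLOW(B) = {$, d}


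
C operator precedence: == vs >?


'>' is relational (level 7); '==' is equality (level 6)
Higher level binds tighter
'>' has higher precedence than '=='


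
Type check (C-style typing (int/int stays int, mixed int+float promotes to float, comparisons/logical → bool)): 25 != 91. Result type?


Operand types: int != int
Rule: comparison yields bool
Result type: bool


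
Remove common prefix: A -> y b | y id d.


Common prefix: 'y'
Factored: A -> y A', A' -> b | id d


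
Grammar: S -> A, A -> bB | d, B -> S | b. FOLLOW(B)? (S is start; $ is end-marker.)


$ ∈ FOLLOW(S). For each A -> αBβ: add FIRST(β)\{ε} to FOLLOW(B); if β nullable, add FOLLOW(A).
FOLLOW(B) = {$}


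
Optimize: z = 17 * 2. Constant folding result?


17 * 2 = 34 at compile time
Optimized: z = 34


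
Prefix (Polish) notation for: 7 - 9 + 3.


left-to-right (same/higher precedence on left): tree is (+ (- 7 9) 3)
Prefix: + - 7 9 3


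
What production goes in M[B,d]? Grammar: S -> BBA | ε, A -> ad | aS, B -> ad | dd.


For [B, d]: 'd' ∈ FIRST(dd)
Entry: B -> dd


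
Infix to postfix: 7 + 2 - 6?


Left to right (same or higher precedence on left)
Postfix: 7 2 + 6 -


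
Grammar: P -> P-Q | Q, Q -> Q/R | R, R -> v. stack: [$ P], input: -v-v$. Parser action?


shift '-' to continue P -> P-Q
Action: shift


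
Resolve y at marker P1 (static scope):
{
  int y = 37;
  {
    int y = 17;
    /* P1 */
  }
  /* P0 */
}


y declared in the same block as P1
y = 17


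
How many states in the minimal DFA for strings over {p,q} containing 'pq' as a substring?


KMP-style automaton: 2 progress states + 1 absorbing accept = 3
Minimal DFA: 3 states


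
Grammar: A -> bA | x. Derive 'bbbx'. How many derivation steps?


Derivation: A => bA => bbA => bbbA => bbbx
Steps: 4


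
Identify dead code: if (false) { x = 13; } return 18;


condition is constant false, so the whole block is unreachable
Dead: 'if (false) { x = 13; }'


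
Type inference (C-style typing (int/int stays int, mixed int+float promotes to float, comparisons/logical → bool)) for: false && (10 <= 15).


Operand types: bool && bool
Rule: logical operators take bool operands and yield bool
Result type: bool


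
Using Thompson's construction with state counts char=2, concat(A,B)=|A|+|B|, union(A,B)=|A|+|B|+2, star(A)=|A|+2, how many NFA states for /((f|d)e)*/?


Syntax tree has 3 char leaf(s), 1 union(s), 1 star(s)
chars contribute 3×2 = 6; each union adds +2; each star adds +2
Total: 6 + 2 + 2 = 10 states


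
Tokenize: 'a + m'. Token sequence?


Scan left to right, longest-match per lexeme
Tokens: ID(a), OP(+), ID(m)


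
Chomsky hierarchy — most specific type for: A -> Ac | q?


Left-linear: every RHS is a terminal or one nonterminal followed by a terminal
Classification: Type 3 (Regular)


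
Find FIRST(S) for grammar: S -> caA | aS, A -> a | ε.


Per alternative of S: FIRST(caA) = {c}; FIRST(aS) = {a}
FIRST(S) = {a, c}


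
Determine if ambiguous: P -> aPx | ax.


balanced a^n…x^n: each string has a unique parse
Unambiguous


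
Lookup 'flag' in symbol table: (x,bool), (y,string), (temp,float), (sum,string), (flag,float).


Lookup 'flag' → type float


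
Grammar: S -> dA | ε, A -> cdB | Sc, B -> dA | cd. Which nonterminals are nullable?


A nonterminal is nullable iff some alternative derives ε (directly, or every symbol in it is nullable)
Nullable: {S}


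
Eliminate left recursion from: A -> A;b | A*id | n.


Left-recursive alternatives: A;b, A*id; non-recursive: n
Introduce A': A -> nA', A' -> ;bA' | *idA' | ε
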